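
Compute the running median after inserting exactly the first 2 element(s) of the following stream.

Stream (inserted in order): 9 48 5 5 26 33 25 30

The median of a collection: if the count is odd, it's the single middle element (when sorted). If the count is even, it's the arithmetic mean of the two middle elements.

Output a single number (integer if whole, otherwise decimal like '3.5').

Step 1: insert 9 -> lo=[9] (size 1, max 9) hi=[] (size 0) -> median=9
Step 2: insert 48 -> lo=[9] (size 1, max 9) hi=[48] (size 1, min 48) -> median=28.5

Answer: 28.5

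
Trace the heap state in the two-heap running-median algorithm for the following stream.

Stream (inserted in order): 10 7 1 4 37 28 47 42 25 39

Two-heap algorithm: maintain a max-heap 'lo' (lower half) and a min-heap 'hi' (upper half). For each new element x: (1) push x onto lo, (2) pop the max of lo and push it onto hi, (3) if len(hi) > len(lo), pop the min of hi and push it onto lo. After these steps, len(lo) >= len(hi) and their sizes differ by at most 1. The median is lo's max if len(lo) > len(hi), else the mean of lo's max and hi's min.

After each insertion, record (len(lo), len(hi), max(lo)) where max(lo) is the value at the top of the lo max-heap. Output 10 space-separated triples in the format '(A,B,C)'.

Step 1: insert 10 -> lo=[10] hi=[] -> (len(lo)=1, len(hi)=0, max(lo)=10)
Step 2: insert 7 -> lo=[7] hi=[10] -> (len(lo)=1, len(hi)=1, max(lo)=7)
Step 3: insert 1 -> lo=[1, 7] hi=[10] -> (len(lo)=2, len(hi)=1, max(lo)=7)
Step 4: insert 4 -> lo=[1, 4] hi=[7, 10] -> (len(lo)=2, len(hi)=2, max(lo)=4)
Step 5: insert 37 -> lo=[1, 4, 7] hi=[10, 37] -> (len(lo)=3, len(hi)=2, max(lo)=7)
Step 6: insert 28 -> lo=[1, 4, 7] hi=[10, 28, 37] -> (len(lo)=3, len(hi)=3, max(lo)=7)
Step 7: insert 47 -> lo=[1, 4, 7, 10] hi=[28, 37, 47] -> (len(lo)=4, len(hi)=3, max(lo)=10)
Step 8: insert 42 -> lo=[1, 4, 7, 10] hi=[28, 37, 42, 47] -> (len(lo)=4, len(hi)=4, max(lo)=10)
Step 9: insert 25 -> lo=[1, 4, 7, 10, 25] hi=[28, 37, 42, 47] -> (len(lo)=5, len(hi)=4, max(lo)=25)
Step 10: insert 39 -> lo=[1, 4, 7, 10, 25] hi=[28, 37, 39, 42, 47] -> (len(lo)=5, len(hi)=5, max(lo)=25)

Answer: (1,0,10) (1,1,7) (2,1,7) (2,2,4) (3,2,7) (3,3,7) (4,3,10) (4,4,10) (5,4,25) (5,5,25)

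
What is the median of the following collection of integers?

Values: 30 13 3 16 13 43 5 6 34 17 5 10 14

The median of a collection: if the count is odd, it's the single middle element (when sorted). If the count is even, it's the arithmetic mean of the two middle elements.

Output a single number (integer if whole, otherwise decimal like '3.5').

Answer: 13

Derivation:
Step 1: insert 30 -> lo=[30] (size 1, max 30) hi=[] (size 0) -> median=30
Step 2: insert 13 -> lo=[13] (size 1, max 13) hi=[30] (size 1, min 30) -> median=21.5
Step 3: insert 3 -> lo=[3, 13] (size 2, max 13) hi=[30] (size 1, min 30) -> median=13
Step 4: insert 16 -> lo=[3, 13] (size 2, max 13) hi=[16, 30] (size 2, min 16) -> median=14.5
Step 5: insert 13 -> lo=[3, 13, 13] (size 3, max 13) hi=[16, 30] (size 2, min 16) -> median=13
Step 6: insert 43 -> lo=[3, 13, 13] (size 3, max 13) hi=[16, 30, 43] (size 3, min 16) -> median=14.5
Step 7: insert 5 -> lo=[3, 5, 13, 13] (size 4, max 13) hi=[16, 30, 43] (size 3, min 16) -> median=13
Step 8: insert 6 -> lo=[3, 5, 6, 13] (size 4, max 13) hi=[13, 16, 30, 43] (size 4, min 13) -> median=13
Step 9: insert 34 -> lo=[3, 5, 6, 13, 13] (size 5, max 13) hi=[16, 30, 34, 43] (size 4, min 16) -> median=13
Step 10: insert 17 -> lo=[3, 5, 6, 13, 13] (size 5, max 13) hi=[16, 17, 30, 34, 43] (size 5, min 16) -> median=14.5
Step 11: insert 5 -> lo=[3, 5, 5, 6, 13, 13] (size 6, max 13) hi=[16, 17, 30, 34, 43] (size 5, min 16) -> median=13
Step 12: insert 10 -> lo=[3, 5, 5, 6, 10, 13] (size 6, max 13) hi=[13, 16, 17, 30, 34, 43] (size 6, min 13) -> median=13
Step 13: insert 14 -> lo=[3, 5, 5, 6, 10, 13, 13] (size 7, max 13) hi=[14, 16, 17, 30, 34, 43] (size 6, min 14) -> median=13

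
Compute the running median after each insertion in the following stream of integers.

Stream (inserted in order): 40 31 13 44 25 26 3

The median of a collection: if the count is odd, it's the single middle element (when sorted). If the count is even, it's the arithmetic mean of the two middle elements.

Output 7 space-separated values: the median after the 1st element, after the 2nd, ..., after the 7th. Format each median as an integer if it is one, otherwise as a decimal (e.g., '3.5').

Answer: 40 35.5 31 35.5 31 28.5 26

Derivation:
Step 1: insert 40 -> lo=[40] (size 1, max 40) hi=[] (size 0) -> median=40
Step 2: insert 31 -> lo=[31] (size 1, max 31) hi=[40] (size 1, min 40) -> median=35.5
Step 3: insert 13 -> lo=[13, 31] (size 2, max 31) hi=[40] (size 1, min 40) -> median=31
Step 4: insert 44 -> lo=[13, 31] (size 2, max 31) hi=[40, 44] (size 2, min 40) -> median=35.5
Step 5: insert 25 -> lo=[13, 25, 31] (size 3, max 31) hi=[40, 44] (size 2, min 40) -> median=31
Step 6: insert 26 -> lo=[13, 25, 26] (size 3, max 26) hi=[31, 40, 44] (size 3, min 31) -> median=28.5
Step 7: insert 3 -> lo=[3, 13, 25, 26] (size 4, max 26) hi=[31, 40, 44] (size 3, min 31) -> median=26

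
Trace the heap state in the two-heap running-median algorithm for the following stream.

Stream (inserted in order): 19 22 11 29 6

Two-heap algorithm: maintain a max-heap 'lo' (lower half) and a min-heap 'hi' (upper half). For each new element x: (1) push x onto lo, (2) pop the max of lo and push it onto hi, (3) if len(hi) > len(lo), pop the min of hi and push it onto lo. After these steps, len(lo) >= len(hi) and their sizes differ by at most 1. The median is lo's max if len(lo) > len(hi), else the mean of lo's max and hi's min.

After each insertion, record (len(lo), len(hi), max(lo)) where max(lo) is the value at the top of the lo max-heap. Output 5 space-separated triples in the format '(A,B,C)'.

Step 1: insert 19 -> lo=[19] hi=[] -> (len(lo)=1, len(hi)=0, max(lo)=19)
Step 2: insert 22 -> lo=[19] hi=[22] -> (len(lo)=1, len(hi)=1, max(lo)=19)
Step 3: insert 11 -> lo=[11, 19] hi=[22] -> (len(lo)=2, len(hi)=1, max(lo)=19)
Step 4: insert 29 -> lo=[11, 19] hi=[22, 29] -> (len(lo)=2, len(hi)=2, max(lo)=19)
Step 5: insert 6 -> lo=[6, 11, 19] hi=[22, 29] -> (len(lo)=3, len(hi)=2, max(lo)=19)

Answer: (1,0,19) (1,1,19) (2,1,19) (2,2,19) (3,2,19)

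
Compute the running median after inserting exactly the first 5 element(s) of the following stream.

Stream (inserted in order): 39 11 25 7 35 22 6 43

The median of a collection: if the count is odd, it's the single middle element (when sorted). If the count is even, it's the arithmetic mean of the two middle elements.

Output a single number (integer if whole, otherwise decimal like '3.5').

Answer: 25

Derivation:
Step 1: insert 39 -> lo=[39] (size 1, max 39) hi=[] (size 0) -> median=39
Step 2: insert 11 -> lo=[11] (size 1, max 11) hi=[39] (size 1, min 39) -> median=25
Step 3: insert 25 -> lo=[11, 25] (size 2, max 25) hi=[39] (size 1, min 39) -> median=25
Step 4: insert 7 -> lo=[7, 11] (size 2, max 11) hi=[25, 39] (size 2, min 25) -> median=18
Step 5: insert 35 -> lo=[7, 11, 25] (size 3, max 25) hi=[35, 39] (size 2, min 35) -> median=25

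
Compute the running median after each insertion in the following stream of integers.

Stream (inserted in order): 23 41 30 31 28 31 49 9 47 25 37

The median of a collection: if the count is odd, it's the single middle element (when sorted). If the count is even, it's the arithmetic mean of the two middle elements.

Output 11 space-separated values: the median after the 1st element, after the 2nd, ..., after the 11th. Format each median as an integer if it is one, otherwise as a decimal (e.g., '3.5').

Step 1: insert 23 -> lo=[23] (size 1, max 23) hi=[] (size 0) -> median=23
Step 2: insert 41 -> lo=[23] (size 1, max 23) hi=[41] (size 1, min 41) -> median=32
Step 3: insert 30 -> lo=[23, 30] (size 2, max 30) hi=[41] (size 1, min 41) -> median=30
Step 4: insert 31 -> lo=[23, 30] (size 2, max 30) hi=[31, 41] (size 2, min 31) -> median=30.5
Step 5: insert 28 -> lo=[23, 28, 30] (size 3, max 30) hi=[31, 41] (size 2, min 31) -> median=30
Step 6: insert 31 -> lo=[23, 28, 30] (size 3, max 30) hi=[31, 31, 41] (size 3, min 31) -> median=30.5
Step 7: insert 49 -> lo=[23, 28, 30, 31] (size 4, max 31) hi=[31, 41, 49] (size 3, min 31) -> median=31
Step 8: insert 9 -> lo=[9, 23, 28, 30] (size 4, max 30) hi=[31, 31, 41, 49] (size 4, min 31) -> median=30.5
Step 9: insert 47 -> lo=[9, 23, 28, 30, 31] (size 5, max 31) hi=[31, 41, 47, 49] (size 4, min 31) -> median=31
Step 10: insert 25 -> lo=[9, 23, 25, 28, 30] (size 5, max 30) hi=[31, 31, 41, 47, 49] (size 5, min 31) -> median=30.5
Step 11: insert 37 -> lo=[9, 23, 25, 28, 30, 31] (size 6, max 31) hi=[31, 37, 41, 47, 49] (size 5, min 31) -> median=31

Answer: 23 32 30 30.5 30 30.5 31 30.5 31 30.5 31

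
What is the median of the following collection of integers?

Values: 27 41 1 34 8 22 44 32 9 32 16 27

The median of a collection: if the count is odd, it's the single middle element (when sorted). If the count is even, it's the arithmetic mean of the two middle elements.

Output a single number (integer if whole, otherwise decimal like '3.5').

Answer: 27

Derivation:
Step 1: insert 27 -> lo=[27] (size 1, max 27) hi=[] (size 0) -> median=27
Step 2: insert 41 -> lo=[27] (size 1, max 27) hi=[41] (size 1, min 41) -> median=34
Step 3: insert 1 -> lo=[1, 27] (size 2, max 27) hi=[41] (size 1, min 41) -> median=27
Step 4: insert 34 -> lo=[1, 27] (size 2, max 27) hi=[34, 41] (size 2, min 34) -> median=30.5
Step 5: insert 8 -> lo=[1, 8, 27] (size 3, max 27) hi=[34, 41] (size 2, min 34) -> median=27
Step 6: insert 22 -> lo=[1, 8, 22] (size 3, max 22) hi=[27, 34, 41] (size 3, min 27) -> median=24.5
Step 7: insert 44 -> lo=[1, 8, 22, 27] (size 4, max 27) hi=[34, 41, 44] (size 3, min 34) -> median=27
Step 8: insert 32 -> lo=[1, 8, 22, 27] (size 4, max 27) hi=[32, 34, 41, 44] (size 4, min 32) -> median=29.5
Step 9: insert 9 -> lo=[1, 8, 9, 22, 27] (size 5, max 27) hi=[32, 34, 41, 44] (size 4, min 32) -> median=27
Step 10: insert 32 -> lo=[1, 8, 9, 22, 27] (size 5, max 27) hi=[32, 32, 34, 41, 44] (size 5, min 32) -> median=29.5
Step 11: insert 16 -> lo=[1, 8, 9, 16, 22, 27] (size 6, max 27) hi=[32, 32, 34, 41, 44] (size 5, min 32) -> median=27
Step 12: insert 27 -> lo=[1, 8, 9, 16, 22, 27] (size 6, max 27) hi=[27, 32, 32, 34, 41, 44] (size 6, min 27) -> median=27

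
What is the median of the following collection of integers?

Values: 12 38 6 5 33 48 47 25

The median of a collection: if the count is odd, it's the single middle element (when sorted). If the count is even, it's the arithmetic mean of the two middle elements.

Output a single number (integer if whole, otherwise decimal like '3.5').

Step 1: insert 12 -> lo=[12] (size 1, max 12) hi=[] (size 0) -> median=12
Step 2: insert 38 -> lo=[12] (size 1, max 12) hi=[38] (size 1, min 38) -> median=25
Step 3: insert 6 -> lo=[6, 12] (size 2, max 12) hi=[38] (size 1, min 38) -> median=12
Step 4: insert 5 -> lo=[5, 6] (size 2, max 6) hi=[12, 38] (size 2, min 12) -> median=9
Step 5: insert 33 -> lo=[5, 6, 12] (size 3, max 12) hi=[33, 38] (size 2, min 33) -> median=12
Step 6: insert 48 -> lo=[5, 6, 12] (size 3, max 12) hi=[33, 38, 48] (size 3, min 33) -> median=22.5
Step 7: insert 47 -> lo=[5, 6, 12, 33] (size 4, max 33) hi=[38, 47, 48] (size 3, min 38) -> median=33
Step 8: insert 25 -> lo=[5, 6, 12, 25] (size 4, max 25) hi=[33, 38, 47, 48] (size 4, min 33) -> median=29

Answer: 29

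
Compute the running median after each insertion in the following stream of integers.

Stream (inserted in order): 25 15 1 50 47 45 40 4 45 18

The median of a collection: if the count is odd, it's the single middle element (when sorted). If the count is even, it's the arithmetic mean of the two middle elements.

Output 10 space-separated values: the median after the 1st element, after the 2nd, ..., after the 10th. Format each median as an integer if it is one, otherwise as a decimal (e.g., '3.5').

Step 1: insert 25 -> lo=[25] (size 1, max 25) hi=[] (size 0) -> median=25
Step 2: insert 15 -> lo=[15] (size 1, max 15) hi=[25] (size 1, min 25) -> median=20
Step 3: insert 1 -> lo=[1, 15] (size 2, max 15) hi=[25] (size 1, min 25) -> median=15
Step 4: insert 50 -> lo=[1, 15] (size 2, max 15) hi=[25, 50] (size 2, min 25) -> median=20
Step 5: insert 47 -> lo=[1, 15, 25] (size 3, max 25) hi=[47, 50] (size 2, min 47) -> median=25
Step 6: insert 45 -> lo=[1, 15, 25] (size 3, max 25) hi=[45, 47, 50] (size 3, min 45) -> median=35
Step 7: insert 40 -> lo=[1, 15, 25, 40] (size 4, max 40) hi=[45, 47, 50] (size 3, min 45) -> median=40
Step 8: insert 4 -> lo=[1, 4, 15, 25] (size 4, max 25) hi=[40, 45, 47, 50] (size 4, min 40) -> median=32.5
Step 9: insert 45 -> lo=[1, 4, 15, 25, 40] (size 5, max 40) hi=[45, 45, 47, 50] (size 4, min 45) -> median=40
Step 10: insert 18 -> lo=[1, 4, 15, 18, 25] (size 5, max 25) hi=[40, 45, 45, 47, 50] (size 5, min 40) -> median=32.5

Answer: 25 20 15 20 25 35 40 32.5 40 32.5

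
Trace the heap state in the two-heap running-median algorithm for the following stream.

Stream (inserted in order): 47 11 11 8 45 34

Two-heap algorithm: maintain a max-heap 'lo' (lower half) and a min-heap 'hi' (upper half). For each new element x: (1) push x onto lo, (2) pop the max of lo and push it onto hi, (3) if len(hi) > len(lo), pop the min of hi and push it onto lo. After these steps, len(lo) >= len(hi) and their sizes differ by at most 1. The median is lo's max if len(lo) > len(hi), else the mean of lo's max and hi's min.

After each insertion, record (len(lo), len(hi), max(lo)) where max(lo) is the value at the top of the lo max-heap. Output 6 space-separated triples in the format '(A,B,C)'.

Answer: (1,0,47) (1,1,11) (2,1,11) (2,2,11) (3,2,11) (3,3,11)

Derivation:
Step 1: insert 47 -> lo=[47] hi=[] -> (len(lo)=1, len(hi)=0, max(lo)=47)
Step 2: insert 11 -> lo=[11] hi=[47] -> (len(lo)=1, len(hi)=1, max(lo)=11)
Step 3: insert 11 -> lo=[11, 11] hi=[47] -> (len(lo)=2, len(hi)=1, max(lo)=11)
Step 4: insert 8 -> lo=[8, 11] hi=[11, 47] -> (len(lo)=2, len(hi)=2, max(lo)=11)
Step 5: insert 45 -> lo=[8, 11, 11] hi=[45, 47] -> (len(lo)=3, len(hi)=2, max(lo)=11)
Step 6: insert 34 -> lo=[8, 11, 11] hi=[34, 45, 47] -> (len(lo)=3, len(hi)=3, max(lo)=11)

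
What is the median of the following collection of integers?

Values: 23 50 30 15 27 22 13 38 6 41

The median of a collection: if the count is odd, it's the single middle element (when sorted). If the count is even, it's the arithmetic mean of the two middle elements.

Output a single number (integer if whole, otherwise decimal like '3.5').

Step 1: insert 23 -> lo=[23] (size 1, max 23) hi=[] (size 0) -> median=23
Step 2: insert 50 -> lo=[23] (size 1, max 23) hi=[50] (size 1, min 50) -> median=36.5
Step 3: insert 30 -> lo=[23, 30] (size 2, max 30) hi=[50] (size 1, min 50) -> median=30
Step 4: insert 15 -> lo=[15, 23] (size 2, max 23) hi=[30, 50] (size 2, min 30) -> median=26.5
Step 5: insert 27 -> lo=[15, 23, 27] (size 3, max 27) hi=[30, 50] (size 2, min 30) -> median=27
Step 6: insert 22 -> lo=[15, 22, 23] (size 3, max 23) hi=[27, 30, 50] (size 3, min 27) -> median=25
Step 7: insert 13 -> lo=[13, 15, 22, 23] (size 4, max 23) hi=[27, 30, 50] (size 3, min 27) -> median=23
Step 8: insert 38 -> lo=[13, 15, 22, 23] (size 4, max 23) hi=[27, 30, 38, 50] (size 4, min 27) -> median=25
Step 9: insert 6 -> lo=[6, 13, 15, 22, 23] (size 5, max 23) hi=[27, 30, 38, 50] (size 4, min 27) -> median=23
Step 10: insert 41 -> lo=[6, 13, 15, 22, 23] (size 5, max 23) hi=[27, 30, 38, 41, 50] (size 5, min 27) -> median=25

Answer: 25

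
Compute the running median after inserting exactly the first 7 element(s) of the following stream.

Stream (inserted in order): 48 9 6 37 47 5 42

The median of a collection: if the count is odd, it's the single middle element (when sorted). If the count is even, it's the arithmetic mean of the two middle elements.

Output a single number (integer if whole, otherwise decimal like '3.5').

Answer: 37

Derivation:
Step 1: insert 48 -> lo=[48] (size 1, max 48) hi=[] (size 0) -> median=48
Step 2: insert 9 -> lo=[9] (size 1, max 9) hi=[48] (size 1, min 48) -> median=28.5
Step 3: insert 6 -> lo=[6, 9] (size 2, max 9) hi=[48] (size 1, min 48) -> median=9
Step 4: insert 37 -> lo=[6, 9] (size 2, max 9) hi=[37, 48] (size 2, min 37) -> median=23
Step 5: insert 47 -> lo=[6, 9, 37] (size 3, max 37) hi=[47, 48] (size 2, min 47) -> median=37
Step 6: insert 5 -> lo=[5, 6, 9] (size 3, max 9) hi=[37, 47, 48] (size 3, min 37) -> median=23
Step 7: insert 42 -> lo=[5, 6, 9, 37] (size 4, max 37) hi=[42, 47, 48] (size 3, min 42) -> median=37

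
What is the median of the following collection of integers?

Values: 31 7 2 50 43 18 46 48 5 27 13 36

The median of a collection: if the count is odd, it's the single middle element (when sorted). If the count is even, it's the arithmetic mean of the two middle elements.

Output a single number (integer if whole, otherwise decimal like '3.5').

Step 1: insert 31 -> lo=[31] (size 1, max 31) hi=[] (size 0) -> median=31
Step 2: insert 7 -> lo=[7] (size 1, max 7) hi=[31] (size 1, min 31) -> median=19
Step 3: insert 2 -> lo=[2, 7] (size 2, max 7) hi=[31] (size 1, min 31) -> median=7
Step 4: insert 50 -> lo=[2, 7] (size 2, max 7) hi=[31, 50] (size 2, min 31) -> median=19
Step 5: insert 43 -> lo=[2, 7, 31] (size 3, max 31) hi=[43, 50] (size 2, min 43) -> median=31
Step 6: insert 18 -> lo=[2, 7, 18] (size 3, max 18) hi=[31, 43, 50] (size 3, min 31) -> median=24.5
Step 7: insert 46 -> lo=[2, 7, 18, 31] (size 4, max 31) hi=[43, 46, 50] (size 3, min 43) -> median=31
Step 8: insert 48 -> lo=[2, 7, 18, 31] (size 4, max 31) hi=[43, 46, 48, 50] (size 4, min 43) -> median=37
Step 9: insert 5 -> lo=[2, 5, 7, 18, 31] (size 5, max 31) hi=[43, 46, 48, 50] (size 4, min 43) -> median=31
Step 10: insert 27 -> lo=[2, 5, 7, 18, 27] (size 5, max 27) hi=[31, 43, 46, 48, 50] (size 5, min 31) -> median=29
Step 11: insert 13 -> lo=[2, 5, 7, 13, 18, 27] (size 6, max 27) hi=[31, 43, 46, 48, 50] (size 5, min 31) -> median=27
Step 12: insert 36 -> lo=[2, 5, 7, 13, 18, 27] (size 6, max 27) hi=[31, 36, 43, 46, 48, 50] (size 6, min 31) -> median=29

Answer: 29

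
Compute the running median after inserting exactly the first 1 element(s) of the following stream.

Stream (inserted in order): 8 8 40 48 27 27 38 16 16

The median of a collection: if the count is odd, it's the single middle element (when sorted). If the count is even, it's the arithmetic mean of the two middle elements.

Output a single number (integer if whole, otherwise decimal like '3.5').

Answer: 8

Derivation:
Step 1: insert 8 -> lo=[8] (size 1, max 8) hi=[] (size 0) -> median=8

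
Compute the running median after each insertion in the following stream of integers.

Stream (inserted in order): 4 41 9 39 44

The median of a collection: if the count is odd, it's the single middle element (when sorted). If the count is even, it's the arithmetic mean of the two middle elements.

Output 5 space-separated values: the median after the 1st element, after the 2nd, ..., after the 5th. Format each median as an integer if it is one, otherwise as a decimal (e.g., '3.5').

Step 1: insert 4 -> lo=[4] (size 1, max 4) hi=[] (size 0) -> median=4
Step 2: insert 41 -> lo=[4] (size 1, max 4) hi=[41] (size 1, min 41) -> median=22.5
Step 3: insert 9 -> lo=[4, 9] (size 2, max 9) hi=[41] (size 1, min 41) -> median=9
Step 4: insert 39 -> lo=[4, 9] (size 2, max 9) hi=[39, 41] (size 2, min 39) -> median=24
Step 5: insert 44 -> lo=[4, 9, 39] (size 3, max 39) hi=[41, 44] (size 2, min 41) -> median=39

Answer: 4 22.5 9 24 39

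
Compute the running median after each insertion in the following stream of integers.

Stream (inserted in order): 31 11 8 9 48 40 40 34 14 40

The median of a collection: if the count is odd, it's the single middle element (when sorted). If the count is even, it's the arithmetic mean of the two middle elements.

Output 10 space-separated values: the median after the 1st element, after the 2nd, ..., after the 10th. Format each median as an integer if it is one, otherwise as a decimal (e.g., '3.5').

Step 1: insert 31 -> lo=[31] (size 1, max 31) hi=[] (size 0) -> median=31
Step 2: insert 11 -> lo=[11] (size 1, max 11) hi=[31] (size 1, min 31) -> median=21
Step 3: insert 8 -> lo=[8, 11] (size 2, max 11) hi=[31] (size 1, min 31) -> median=11
Step 4: insert 9 -> lo=[8, 9] (size 2, max 9) hi=[11, 31] (size 2, min 11) -> median=10
Step 5: insert 48 -> lo=[8, 9, 11] (size 3, max 11) hi=[31, 48] (size 2, min 31) -> median=11
Step 6: insert 40 -> lo=[8, 9, 11] (size 3, max 11) hi=[31, 40, 48] (size 3, min 31) -> median=21
Step 7: insert 40 -> lo=[8, 9, 11, 31] (size 4, max 31) hi=[40, 40, 48] (size 3, min 40) -> median=31
Step 8: insert 34 -> lo=[8, 9, 11, 31] (size 4, max 31) hi=[34, 40, 40, 48] (size 4, min 34) -> median=32.5
Step 9: insert 14 -> lo=[8, 9, 11, 14, 31] (size 5, max 31) hi=[34, 40, 40, 48] (size 4, min 34) -> median=31
Step 10: insert 40 -> lo=[8, 9, 11, 14, 31] (size 5, max 31) hi=[34, 40, 40, 40, 48] (size 5, min 34) -> median=32.5

Answer: 31 21 11 10 11 21 31 32.5 31 32.5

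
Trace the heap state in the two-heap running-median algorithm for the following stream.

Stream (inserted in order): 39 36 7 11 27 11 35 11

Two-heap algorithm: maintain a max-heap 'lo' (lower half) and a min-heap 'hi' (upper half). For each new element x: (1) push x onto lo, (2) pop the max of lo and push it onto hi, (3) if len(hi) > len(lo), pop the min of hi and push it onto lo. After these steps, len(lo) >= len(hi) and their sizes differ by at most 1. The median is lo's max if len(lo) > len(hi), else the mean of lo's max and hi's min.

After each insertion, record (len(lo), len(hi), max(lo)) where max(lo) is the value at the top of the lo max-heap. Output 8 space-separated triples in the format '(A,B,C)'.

Step 1: insert 39 -> lo=[39] hi=[] -> (len(lo)=1, len(hi)=0, max(lo)=39)
Step 2: insert 36 -> lo=[36] hi=[39] -> (len(lo)=1, len(hi)=1, max(lo)=36)
Step 3: insert 7 -> lo=[7, 36] hi=[39] -> (len(lo)=2, len(hi)=1, max(lo)=36)
Step 4: insert 11 -> lo=[7, 11] hi=[36, 39] -> (len(lo)=2, len(hi)=2, max(lo)=11)
Step 5: insert 27 -> lo=[7, 11, 27] hi=[36, 39] -> (len(lo)=3, len(hi)=2, max(lo)=27)
Step 6: insert 11 -> lo=[7, 11, 11] hi=[27, 36, 39] -> (len(lo)=3, len(hi)=3, max(lo)=11)
Step 7: insert 35 -> lo=[7, 11, 11, 27] hi=[35, 36, 39] -> (len(lo)=4, len(hi)=3, max(lo)=27)
Step 8: insert 11 -> lo=[7, 11, 11, 11] hi=[27, 35, 36, 39] -> (len(lo)=4, len(hi)=4, max(lo)=11)

Answer: (1,0,39) (1,1,36) (2,1,36) (2,2,11) (3,2,27) (3,3,11) (4,3,27) (4,4,11)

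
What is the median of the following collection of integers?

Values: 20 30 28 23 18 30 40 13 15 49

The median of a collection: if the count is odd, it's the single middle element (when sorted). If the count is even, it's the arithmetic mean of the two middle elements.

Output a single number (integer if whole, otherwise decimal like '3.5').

Answer: 25.5

Derivation:
Step 1: insert 20 -> lo=[20] (size 1, max 20) hi=[] (size 0) -> median=20
Step 2: insert 30 -> lo=[20] (size 1, max 20) hi=[30] (size 1, min 30) -> median=25
Step 3: insert 28 -> lo=[20, 28] (size 2, max 28) hi=[30] (size 1, min 30) -> median=28
Step 4: insert 23 -> lo=[20, 23] (size 2, max 23) hi=[28, 30] (size 2, min 28) -> median=25.5
Step 5: insert 18 -> lo=[18, 20, 23] (size 3, max 23) hi=[28, 30] (size 2, min 28) -> median=23
Step 6: insert 30 -> lo=[18, 20, 23] (size 3, max 23) hi=[28, 30, 30] (size 3, min 28) -> median=25.5
Step 7: insert 40 -> lo=[18, 20, 23, 28] (size 4, max 28) hi=[30, 30, 40] (size 3, min 30) -> median=28
Step 8: insert 13 -> lo=[13, 18, 20, 23] (size 4, max 23) hi=[28, 30, 30, 40] (size 4, min 28) -> median=25.5
Step 9: insert 15 -> lo=[13, 15, 18, 20, 23] (size 5, max 23) hi=[28, 30, 30, 40] (size 4, min 28) -> median=23
Step 10: insert 49 -> lo=[13, 15, 18, 20, 23] (size 5, max 23) hi=[28, 30, 30, 40, 49] (size 5, min 28) -> median=25.5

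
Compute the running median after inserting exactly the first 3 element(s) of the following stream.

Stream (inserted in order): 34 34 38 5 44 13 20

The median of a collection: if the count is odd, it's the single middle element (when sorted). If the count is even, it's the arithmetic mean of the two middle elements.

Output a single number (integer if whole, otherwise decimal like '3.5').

Answer: 34

Derivation:
Step 1: insert 34 -> lo=[34] (size 1, max 34) hi=[] (size 0) -> median=34
Step 2: insert 34 -> lo=[34] (size 1, max 34) hi=[34] (size 1, min 34) -> median=34
Step 3: insert 38 -> lo=[34, 34] (size 2, max 34) hi=[38] (size 1, min 38) -> median=34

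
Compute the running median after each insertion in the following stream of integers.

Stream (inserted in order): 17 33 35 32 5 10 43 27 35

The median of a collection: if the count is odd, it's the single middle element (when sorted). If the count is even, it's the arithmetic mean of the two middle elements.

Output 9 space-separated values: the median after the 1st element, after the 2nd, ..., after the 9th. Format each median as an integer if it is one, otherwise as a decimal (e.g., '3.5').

Step 1: insert 17 -> lo=[17] (size 1, max 17) hi=[] (size 0) -> median=17
Step 2: insert 33 -> lo=[17] (size 1, max 17) hi=[33] (size 1, min 33) -> median=25
Step 3: insert 35 -> lo=[17, 33] (size 2, max 33) hi=[35] (size 1, min 35) -> median=33
Step 4: insert 32 -> lo=[17, 32] (size 2, max 32) hi=[33, 35] (size 2, min 33) -> median=32.5
Step 5: insert 5 -> lo=[5, 17, 32] (size 3, max 32) hi=[33, 35] (size 2, min 33) -> median=32
Step 6: insert 10 -> lo=[5, 10, 17] (size 3, max 17) hi=[32, 33, 35] (size 3, min 32) -> median=24.5
Step 7: insert 43 -> lo=[5, 10, 17, 32] (size 4, max 32) hi=[33, 35, 43] (size 3, min 33) -> median=32
Step 8: insert 27 -> lo=[5, 10, 17, 27] (size 4, max 27) hi=[32, 33, 35, 43] (size 4, min 32) -> median=29.5
Step 9: insert 35 -> lo=[5, 10, 17, 27, 32] (size 5, max 32) hi=[33, 35, 35, 43] (size 4, min 33) -> median=32

Answer: 17 25 33 32.5 32 24.5 32 29.5 32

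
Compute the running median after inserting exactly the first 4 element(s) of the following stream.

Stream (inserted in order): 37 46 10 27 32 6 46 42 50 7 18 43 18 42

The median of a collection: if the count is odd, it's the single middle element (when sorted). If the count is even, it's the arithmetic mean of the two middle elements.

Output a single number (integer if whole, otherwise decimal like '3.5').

Step 1: insert 37 -> lo=[37] (size 1, max 37) hi=[] (size 0) -> median=37
Step 2: insert 46 -> lo=[37] (size 1, max 37) hi=[46] (size 1, min 46) -> median=41.5
Step 3: insert 10 -> lo=[10, 37] (size 2, max 37) hi=[46] (size 1, min 46) -> median=37
Step 4: insert 27 -> lo=[10, 27] (size 2, max 27) hi=[37, 46] (size 2, min 37) -> median=32

Answer: 32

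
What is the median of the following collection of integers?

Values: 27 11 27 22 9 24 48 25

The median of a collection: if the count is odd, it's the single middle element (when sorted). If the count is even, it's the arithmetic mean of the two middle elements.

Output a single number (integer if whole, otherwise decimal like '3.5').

Step 1: insert 27 -> lo=[27] (size 1, max 27) hi=[] (size 0) -> median=27
Step 2: insert 11 -> lo=[11] (size 1, max 11) hi=[27] (size 1, min 27) -> median=19
Step 3: insert 27 -> lo=[11, 27] (size 2, max 27) hi=[27] (size 1, min 27) -> median=27
Step 4: insert 22 -> lo=[11, 22] (size 2, max 22) hi=[27, 27] (size 2, min 27) -> median=24.5
Step 5: insert 9 -> lo=[9, 11, 22] (size 3, max 22) hi=[27, 27] (size 2, min 27) -> median=22
Step 6: insert 24 -> lo=[9, 11, 22] (size 3, max 22) hi=[24, 27, 27] (size 3, min 24) -> median=23
Step 7: insert 48 -> lo=[9, 11, 22, 24] (size 4, max 24) hi=[27, 27, 48] (size 3, min 27) -> median=24
Step 8: insert 25 -> lo=[9, 11, 22, 24] (size 4, max 24) hi=[25, 27, 27, 48] (size 4, min 25) -> median=24.5

Answer: 24.5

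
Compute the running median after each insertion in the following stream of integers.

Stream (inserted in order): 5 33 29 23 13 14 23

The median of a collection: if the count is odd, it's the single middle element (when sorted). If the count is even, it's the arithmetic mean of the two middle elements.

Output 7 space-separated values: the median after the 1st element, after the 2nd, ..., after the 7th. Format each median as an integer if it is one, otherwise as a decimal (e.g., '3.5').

Answer: 5 19 29 26 23 18.5 23

Derivation:
Step 1: insert 5 -> lo=[5] (size 1, max 5) hi=[] (size 0) -> median=5
Step 2: insert 33 -> lo=[5] (size 1, max 5) hi=[33] (size 1, min 33) -> median=19
Step 3: insert 29 -> lo=[5, 29] (size 2, max 29) hi=[33] (size 1, min 33) -> median=29
Step 4: insert 23 -> lo=[5, 23] (size 2, max 23) hi=[29, 33] (size 2, min 29) -> median=26
Step 5: insert 13 -> lo=[5, 13, 23] (size 3, max 23) hi=[29, 33] (size 2, min 29) -> median=23
Step 6: insert 14 -> lo=[5, 13, 14] (size 3, max 14) hi=[23, 29, 33] (size 3, min 23) -> median=18.5
Step 7: insert 23 -> lo=[5, 13, 14, 23] (size 4, max 23) hi=[23, 29, 33] (size 3, min 23) -> median=23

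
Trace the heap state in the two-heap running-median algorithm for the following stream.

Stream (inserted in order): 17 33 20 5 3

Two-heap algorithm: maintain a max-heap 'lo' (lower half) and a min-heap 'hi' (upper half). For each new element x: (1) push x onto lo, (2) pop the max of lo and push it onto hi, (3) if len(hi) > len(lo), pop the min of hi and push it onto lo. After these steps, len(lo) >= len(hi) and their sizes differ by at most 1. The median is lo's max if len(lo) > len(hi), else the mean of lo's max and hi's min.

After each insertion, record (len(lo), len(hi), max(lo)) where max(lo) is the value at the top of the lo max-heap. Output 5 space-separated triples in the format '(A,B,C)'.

Step 1: insert 17 -> lo=[17] hi=[] -> (len(lo)=1, len(hi)=0, max(lo)=17)
Step 2: insert 33 -> lo=[17] hi=[33] -> (len(lo)=1, len(hi)=1, max(lo)=17)
Step 3: insert 20 -> lo=[17, 20] hi=[33] -> (len(lo)=2, len(hi)=1, max(lo)=20)
Step 4: insert 5 -> lo=[5, 17] hi=[20, 33] -> (len(lo)=2, len(hi)=2, max(lo)=17)
Step 5: insert 3 -> lo=[3, 5, 17] hi=[20, 33] -> (len(lo)=3, len(hi)=2, max(lo)=17)

Answer: (1,0,17) (1,1,17) (2,1,20) (2,2,17) (3,2,17)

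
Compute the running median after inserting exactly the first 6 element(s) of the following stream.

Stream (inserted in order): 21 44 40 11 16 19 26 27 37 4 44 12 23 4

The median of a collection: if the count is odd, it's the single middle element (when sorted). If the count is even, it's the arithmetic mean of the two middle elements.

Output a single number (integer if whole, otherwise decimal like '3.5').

Answer: 20

Derivation:
Step 1: insert 21 -> lo=[21] (size 1, max 21) hi=[] (size 0) -> median=21
Step 2: insert 44 -> lo=[21] (size 1, max 21) hi=[44] (size 1, min 44) -> median=32.5
Step 3: insert 40 -> lo=[21, 40] (size 2, max 40) hi=[44] (size 1, min 44) -> median=40
Step 4: insert 11 -> lo=[11, 21] (size 2, max 21) hi=[40, 44] (size 2, min 40) -> median=30.5
Step 5: insert 16 -> lo=[11, 16, 21] (size 3, max 21) hi=[40, 44] (size 2, min 40) -> median=21
Step 6: insert 19 -> lo=[11, 16, 19] (size 3, max 19) hi=[21, 40, 44] (size 3, min 21) -> median=20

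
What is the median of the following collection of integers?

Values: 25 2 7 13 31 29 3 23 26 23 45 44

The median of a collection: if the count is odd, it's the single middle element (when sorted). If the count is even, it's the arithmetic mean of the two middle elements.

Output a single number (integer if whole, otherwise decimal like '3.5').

Step 1: insert 25 -> lo=[25] (size 1, max 25) hi=[] (size 0) -> median=25
Step 2: insert 2 -> lo=[2] (size 1, max 2) hi=[25] (size 1, min 25) -> median=13.5
Step 3: insert 7 -> lo=[2, 7] (size 2, max 7) hi=[25] (size 1, min 25) -> median=7
Step 4: insert 13 -> lo=[2, 7] (size 2, max 7) hi=[13, 25] (size 2, min 13) -> median=10
Step 5: insert 31 -> lo=[2, 7, 13] (size 3, max 13) hi=[25, 31] (size 2, min 25) -> median=13
Step 6: insert 29 -> lo=[2, 7, 13] (size 3, max 13) hi=[25, 29, 31] (size 3, min 25) -> median=19
Step 7: insert 3 -> lo=[2, 3, 7, 13] (size 4, max 13) hi=[25, 29, 31] (size 3, min 25) -> median=13
Step 8: insert 23 -> lo=[2, 3, 7, 13] (size 4, max 13) hi=[23, 25, 29, 31] (size 4, min 23) -> median=18
Step 9: insert 26 -> lo=[2, 3, 7, 13, 23] (size 5, max 23) hi=[25, 26, 29, 31] (size 4, min 25) -> median=23
Step 10: insert 23 -> lo=[2, 3, 7, 13, 23] (size 5, max 23) hi=[23, 25, 26, 29, 31] (size 5, min 23) -> median=23
Step 11: insert 45 -> lo=[2, 3, 7, 13, 23, 23] (size 6, max 23) hi=[25, 26, 29, 31, 45] (size 5, min 25) -> median=23
Step 12: insert 44 -> lo=[2, 3, 7, 13, 23, 23] (size 6, max 23) hi=[25, 26, 29, 31, 44, 45] (size 6, min 25) -> median=24

Answer: 24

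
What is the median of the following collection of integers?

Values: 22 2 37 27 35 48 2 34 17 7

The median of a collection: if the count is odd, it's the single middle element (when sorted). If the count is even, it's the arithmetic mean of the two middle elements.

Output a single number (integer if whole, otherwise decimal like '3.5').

Step 1: insert 22 -> lo=[22] (size 1, max 22) hi=[] (size 0) -> median=22
Step 2: insert 2 -> lo=[2] (size 1, max 2) hi=[22] (size 1, min 22) -> median=12
Step 3: insert 37 -> lo=[2, 22] (size 2, max 22) hi=[37] (size 1, min 37) -> median=22
Step 4: insert 27 -> lo=[2, 22] (size 2, max 22) hi=[27, 37] (size 2, min 27) -> median=24.5
Step 5: insert 35 -> lo=[2, 22, 27] (size 3, max 27) hi=[35, 37] (size 2, min 35) -> median=27
Step 6: insert 48 -> lo=[2, 22, 27] (size 3, max 27) hi=[35, 37, 48] (size 3, min 35) -> median=31
Step 7: insert 2 -> lo=[2, 2, 22, 27] (size 4, max 27) hi=[35, 37, 48] (size 3, min 35) -> median=27
Step 8: insert 34 -> lo=[2, 2, 22, 27] (size 4, max 27) hi=[34, 35, 37, 48] (size 4, min 34) -> median=30.5
Step 9: insert 17 -> lo=[2, 2, 17, 22, 27] (size 5, max 27) hi=[34, 35, 37, 48] (size 4, min 34) -> median=27
Step 10: insert 7 -> lo=[2, 2, 7, 17, 22] (size 5, max 22) hi=[27, 34, 35, 37, 48] (size 5, min 27) -> median=24.5

Answer: 24.5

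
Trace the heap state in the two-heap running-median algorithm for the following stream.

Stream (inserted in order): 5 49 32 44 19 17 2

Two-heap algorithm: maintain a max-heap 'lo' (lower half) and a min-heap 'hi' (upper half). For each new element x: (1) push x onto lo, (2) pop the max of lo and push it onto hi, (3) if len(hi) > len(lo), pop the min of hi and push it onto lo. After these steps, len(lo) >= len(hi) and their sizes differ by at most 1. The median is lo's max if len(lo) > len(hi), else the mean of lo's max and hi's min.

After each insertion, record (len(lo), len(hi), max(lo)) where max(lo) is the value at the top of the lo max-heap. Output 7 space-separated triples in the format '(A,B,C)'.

Step 1: insert 5 -> lo=[5] hi=[] -> (len(lo)=1, len(hi)=0, max(lo)=5)
Step 2: insert 49 -> lo=[5] hi=[49] -> (len(lo)=1, len(hi)=1, max(lo)=5)
Step 3: insert 32 -> lo=[5, 32] hi=[49] -> (len(lo)=2, len(hi)=1, max(lo)=32)
Step 4: insert 44 -> lo=[5, 32] hi=[44, 49] -> (len(lo)=2, len(hi)=2, max(lo)=32)
Step 5: insert 19 -> lo=[5, 19, 32] hi=[44, 49] -> (len(lo)=3, len(hi)=2, max(lo)=32)
Step 6: insert 17 -> lo=[5, 17, 19] hi=[32, 44, 49] -> (len(lo)=3, len(hi)=3, max(lo)=19)
Step 7: insert 2 -> lo=[2, 5, 17, 19] hi=[32, 44, 49] -> (len(lo)=4, len(hi)=3, max(lo)=19)

Answer: (1,0,5) (1,1,5) (2,1,32) (2,2,32) (3,2,32) (3,3,19) (4,3,19)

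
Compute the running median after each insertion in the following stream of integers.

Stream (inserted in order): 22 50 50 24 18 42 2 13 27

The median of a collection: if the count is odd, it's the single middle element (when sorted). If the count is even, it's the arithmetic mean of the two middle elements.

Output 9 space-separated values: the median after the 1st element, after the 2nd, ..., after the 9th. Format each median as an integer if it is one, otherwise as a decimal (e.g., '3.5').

Step 1: insert 22 -> lo=[22] (size 1, max 22) hi=[] (size 0) -> median=22
Step 2: insert 50 -> lo=[22] (size 1, max 22) hi=[50] (size 1, min 50) -> median=36
Step 3: insert 50 -> lo=[22, 50] (size 2, max 50) hi=[50] (size 1, min 50) -> median=50
Step 4: insert 24 -> lo=[22, 24] (size 2, max 24) hi=[50, 50] (size 2, min 50) -> median=37
Step 5: insert 18 -> lo=[18, 22, 24] (size 3, max 24) hi=[50, 50] (size 2, min 50) -> median=24
Step 6: insert 42 -> lo=[18, 22, 24] (size 3, max 24) hi=[42, 50, 50] (size 3, min 42) -> median=33
Step 7: insert 2 -> lo=[2, 18, 22, 24] (size 4, max 24) hi=[42, 50, 50] (size 3, min 42) -> median=24
Step 8: insert 13 -> lo=[2, 13, 18, 22] (size 4, max 22) hi=[24, 42, 50, 50] (size 4, min 24) -> median=23
Step 9: insert 27 -> lo=[2, 13, 18, 22, 24] (size 5, max 24) hi=[27, 42, 50, 50] (size 4, min 27) -> median=24

Answer: 22 36 50 37 24 33 24 23 24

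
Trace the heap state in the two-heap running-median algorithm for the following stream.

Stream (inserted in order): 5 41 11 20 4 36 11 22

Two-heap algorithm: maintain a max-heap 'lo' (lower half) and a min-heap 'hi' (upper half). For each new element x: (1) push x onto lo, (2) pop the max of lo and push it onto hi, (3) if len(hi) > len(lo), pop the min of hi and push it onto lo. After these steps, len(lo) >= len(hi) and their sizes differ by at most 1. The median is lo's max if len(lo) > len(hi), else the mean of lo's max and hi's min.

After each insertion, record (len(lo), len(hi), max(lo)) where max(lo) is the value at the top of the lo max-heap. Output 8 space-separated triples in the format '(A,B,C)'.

Step 1: insert 5 -> lo=[5] hi=[] -> (len(lo)=1, len(hi)=0, max(lo)=5)
Step 2: insert 41 -> lo=[5] hi=[41] -> (len(lo)=1, len(hi)=1, max(lo)=5)
Step 3: insert 11 -> lo=[5, 11] hi=[41] -> (len(lo)=2, len(hi)=1, max(lo)=11)
Step 4: insert 20 -> lo=[5, 11] hi=[20, 41] -> (len(lo)=2, len(hi)=2, max(lo)=11)
Step 5: insert 4 -> lo=[4, 5, 11] hi=[20, 41] -> (len(lo)=3, len(hi)=2, max(lo)=11)
Step 6: insert 36 -> lo=[4, 5, 11] hi=[20, 36, 41] -> (len(lo)=3, len(hi)=3, max(lo)=11)
Step 7: insert 11 -> lo=[4, 5, 11, 11] hi=[20, 36, 41] -> (len(lo)=4, len(hi)=3, max(lo)=11)
Step 8: insert 22 -> lo=[4, 5, 11, 11] hi=[20, 22, 36, 41] -> (len(lo)=4, len(hi)=4, max(lo)=11)

Answer: (1,0,5) (1,1,5) (2,1,11) (2,2,11) (3,2,11) (3,3,11) (4,3,11) (4,4,11)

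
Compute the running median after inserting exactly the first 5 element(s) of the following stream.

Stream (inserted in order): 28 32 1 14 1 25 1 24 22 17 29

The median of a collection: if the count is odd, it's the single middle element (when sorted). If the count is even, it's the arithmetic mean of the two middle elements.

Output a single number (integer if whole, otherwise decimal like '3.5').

Step 1: insert 28 -> lo=[28] (size 1, max 28) hi=[] (size 0) -> median=28
Step 2: insert 32 -> lo=[28] (size 1, max 28) hi=[32] (size 1, min 32) -> median=30
Step 3: insert 1 -> lo=[1, 28] (size 2, max 28) hi=[32] (size 1, min 32) -> median=28
Step 4: insert 14 -> lo=[1, 14] (size 2, max 14) hi=[28, 32] (size 2, min 28) -> median=21
Step 5: insert 1 -> lo=[1, 1, 14] (size 3, max 14) hi=[28, 32] (size 2, min 28) -> median=14

Answer: 14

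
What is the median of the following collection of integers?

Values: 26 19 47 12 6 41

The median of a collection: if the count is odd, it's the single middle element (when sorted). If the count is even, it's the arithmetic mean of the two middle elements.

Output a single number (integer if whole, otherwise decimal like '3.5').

Step 1: insert 26 -> lo=[26] (size 1, max 26) hi=[] (size 0) -> median=26
Step 2: insert 19 -> lo=[19] (size 1, max 19) hi=[26] (size 1, min 26) -> median=22.5
Step 3: insert 47 -> lo=[19, 26] (size 2, max 26) hi=[47] (size 1, min 47) -> median=26
Step 4: insert 12 -> lo=[12, 19] (size 2, max 19) hi=[26, 47] (size 2, min 26) -> median=22.5
Step 5: insert 6 -> lo=[6, 12, 19] (size 3, max 19) hi=[26, 47] (size 2, min 26) -> median=19
Step 6: insert 41 -> lo=[6, 12, 19] (size 3, max 19) hi=[26, 41, 47] (size 3, min 26) -> median=22.5

Answer: 22.5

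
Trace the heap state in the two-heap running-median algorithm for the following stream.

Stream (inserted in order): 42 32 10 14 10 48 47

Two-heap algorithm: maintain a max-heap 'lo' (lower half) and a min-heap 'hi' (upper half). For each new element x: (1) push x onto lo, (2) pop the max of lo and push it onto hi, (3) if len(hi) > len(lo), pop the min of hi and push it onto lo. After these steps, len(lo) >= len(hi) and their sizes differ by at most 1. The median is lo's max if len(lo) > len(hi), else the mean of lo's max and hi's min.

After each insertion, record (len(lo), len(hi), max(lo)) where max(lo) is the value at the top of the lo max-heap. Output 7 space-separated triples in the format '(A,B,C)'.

Answer: (1,0,42) (1,1,32) (2,1,32) (2,2,14) (3,2,14) (3,3,14) (4,3,32)

Derivation:
Step 1: insert 42 -> lo=[42] hi=[] -> (len(lo)=1, len(hi)=0, max(lo)=42)
Step 2: insert 32 -> lo=[32] hi=[42] -> (len(lo)=1, len(hi)=1, max(lo)=32)
Step 3: insert 10 -> lo=[10, 32] hi=[42] -> (len(lo)=2, len(hi)=1, max(lo)=32)
Step 4: insert 14 -> lo=[10, 14] hi=[32, 42] -> (len(lo)=2, len(hi)=2, max(lo)=14)
Step 5: insert 10 -> lo=[10, 10, 14] hi=[32, 42] -> (len(lo)=3, len(hi)=2, max(lo)=14)
Step 6: insert 48 -> lo=[10, 10, 14] hi=[32, 42, 48] -> (len(lo)=3, len(hi)=3, max(lo)=14)
Step 7: insert 47 -> lo=[10, 10, 14, 32] hi=[42, 47, 48] -> (len(lo)=4, len(hi)=3, max(lo)=32)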